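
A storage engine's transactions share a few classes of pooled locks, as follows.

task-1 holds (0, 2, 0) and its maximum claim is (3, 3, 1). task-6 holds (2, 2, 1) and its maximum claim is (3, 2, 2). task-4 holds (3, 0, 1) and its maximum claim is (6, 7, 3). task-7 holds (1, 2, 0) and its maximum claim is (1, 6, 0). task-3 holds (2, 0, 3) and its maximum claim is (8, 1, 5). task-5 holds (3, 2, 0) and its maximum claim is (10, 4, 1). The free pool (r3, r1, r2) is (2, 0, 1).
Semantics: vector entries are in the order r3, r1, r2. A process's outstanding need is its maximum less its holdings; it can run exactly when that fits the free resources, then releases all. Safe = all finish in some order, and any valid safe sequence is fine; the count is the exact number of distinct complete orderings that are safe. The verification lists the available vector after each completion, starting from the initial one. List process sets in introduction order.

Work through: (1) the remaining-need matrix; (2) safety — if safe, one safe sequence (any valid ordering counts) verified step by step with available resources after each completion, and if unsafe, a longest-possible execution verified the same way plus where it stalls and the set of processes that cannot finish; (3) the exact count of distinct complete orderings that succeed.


(1) Need matrix, components ordered r3, r1, r2:
  task-1: (3, 1, 1)
  task-6: (1, 0, 1)
  task-4: (3, 7, 2)
  task-7: (0, 4, 0)
  task-3: (6, 1, 2)
  task-5: (7, 2, 1)
(2) The state is UNSAFE.
Key observation: after task-6, task-1, task-7 the pool peaks at (5, 6, 2), and each blocked process is short somewhere: task-4 on r1; task-3 on r3; task-5 on r3.
Going as far as possible: task-6, task-1, task-7; after that, nothing fits. Walking it through:
  pool = (2, 0, 1)
  task-6 needs (1, 0, 1) <= (2, 0, 1) -> finishes; pool += (2, 2, 1) = (4, 2, 2)
  task-1 needs (3, 1, 1) <= (4, 2, 2) -> finishes; pool += (0, 2, 0) = (4, 4, 2)
  task-7 needs (0, 4, 0) <= (4, 4, 2) -> finishes; pool += (1, 2, 0) = (5, 6, 2)
  task-4 cannot run: need (3, 7, 2) vs free (5, 6, 2) (insufficient r1)
  task-3 cannot run: need (6, 1, 2) vs free (5, 6, 2) (insufficient r3)
  task-5 cannot run: need (7, 2, 1) vs free (5, 6, 2) (insufficient r3)
Never able to finish: task-4, task-3 and task-5.
(3) Precisely 0 of the possible complete orderings are safe sequences.


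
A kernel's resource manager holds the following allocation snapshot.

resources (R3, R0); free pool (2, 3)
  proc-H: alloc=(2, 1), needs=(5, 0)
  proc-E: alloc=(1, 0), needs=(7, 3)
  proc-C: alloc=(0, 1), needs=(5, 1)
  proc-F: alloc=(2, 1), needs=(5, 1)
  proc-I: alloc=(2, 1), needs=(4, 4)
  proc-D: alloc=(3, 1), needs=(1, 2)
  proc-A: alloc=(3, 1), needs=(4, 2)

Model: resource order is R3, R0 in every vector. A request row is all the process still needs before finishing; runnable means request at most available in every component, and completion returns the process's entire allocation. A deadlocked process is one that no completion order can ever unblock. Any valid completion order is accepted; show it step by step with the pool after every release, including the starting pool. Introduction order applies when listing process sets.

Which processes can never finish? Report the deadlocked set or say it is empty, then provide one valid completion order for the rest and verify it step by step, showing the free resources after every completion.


Nothing here is deadlocked.
Key observation: proc-D leads a chain of completions in which each release enables another process.
One completion order for the rest: proc-D, proc-I, proc-H, proc-F, proc-A, proc-C, proc-E. Check, step by step:
  pool = (2, 3)
  proc-D: need (1, 2) fits (2, 3); releases (3, 1), pool now (5, 4)
  proc-I: need (4, 4) fits (5, 4); releases (2, 1), pool now (7, 5)
  proc-H: need (5, 0) fits (7, 5); releases (2, 1), pool now (9, 6)
  proc-F: need (5, 1) fits (9, 6); releases (2, 1), pool now (11, 7)
  proc-A: need (4, 2) fits (11, 7); releases (3, 1), pool now (14, 8)
  proc-C: need (5, 1) fits (14, 8); releases (0, 1), pool now (14, 9)
  proc-E: need (7, 3) fits (14, 9); releases (1, 0), pool now (15, 9)


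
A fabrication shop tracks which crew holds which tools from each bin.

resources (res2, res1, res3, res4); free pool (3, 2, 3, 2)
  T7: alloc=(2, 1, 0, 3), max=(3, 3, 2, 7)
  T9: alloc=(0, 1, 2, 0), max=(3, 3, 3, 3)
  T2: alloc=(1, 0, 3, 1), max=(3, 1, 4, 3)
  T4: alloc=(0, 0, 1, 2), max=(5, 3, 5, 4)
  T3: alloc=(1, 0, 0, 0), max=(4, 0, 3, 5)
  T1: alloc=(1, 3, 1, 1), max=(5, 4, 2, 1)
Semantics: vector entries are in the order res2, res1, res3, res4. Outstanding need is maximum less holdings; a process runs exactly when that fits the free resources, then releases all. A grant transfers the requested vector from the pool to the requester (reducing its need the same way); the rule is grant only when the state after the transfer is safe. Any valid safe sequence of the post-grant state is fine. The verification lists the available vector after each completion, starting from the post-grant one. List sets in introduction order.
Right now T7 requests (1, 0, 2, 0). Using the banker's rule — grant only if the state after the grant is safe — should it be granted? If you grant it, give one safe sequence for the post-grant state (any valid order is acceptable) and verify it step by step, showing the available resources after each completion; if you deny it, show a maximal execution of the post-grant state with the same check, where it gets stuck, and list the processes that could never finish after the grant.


DENY. Granting would leave the state unsafe.
Key observation: after T2, T9 the pool peaks at (3, 3, 6, 3), and each blocked process is short somewhere: T7 on res4; T4 on res2; T3 on res4; T1 on res2.
On the post-grant state, T2, T9 is a maximal run — nothing extends it. Walking it through:
  pool = (2, 2, 1, 2)
  run T2 (needs (2, 1, 1, 2), free (2, 2, 1, 2)); after release of (1, 0, 3, 1) the pool is (3, 2, 4, 3)
  run T9 (needs (3, 2, 1, 3), free (3, 2, 4, 3)); after release of (0, 1, 2, 0) the pool is (3, 3, 6, 3)
  T7 still needs (0, 2, 0, 4) but only (3, 3, 6, 3) is free — short on res4
  T4 still needs (5, 3, 4, 2) but only (3, 3, 6, 3) is free — short on res2
  T3 still needs (3, 0, 3, 5) but only (3, 3, 6, 3) is free — short on res4
  T1 still needs (4, 1, 1, 0) but only (3, 3, 6, 3) is free — short on res2
Post-grant, the permanently blocked set is T7, T4, T3 and T1.


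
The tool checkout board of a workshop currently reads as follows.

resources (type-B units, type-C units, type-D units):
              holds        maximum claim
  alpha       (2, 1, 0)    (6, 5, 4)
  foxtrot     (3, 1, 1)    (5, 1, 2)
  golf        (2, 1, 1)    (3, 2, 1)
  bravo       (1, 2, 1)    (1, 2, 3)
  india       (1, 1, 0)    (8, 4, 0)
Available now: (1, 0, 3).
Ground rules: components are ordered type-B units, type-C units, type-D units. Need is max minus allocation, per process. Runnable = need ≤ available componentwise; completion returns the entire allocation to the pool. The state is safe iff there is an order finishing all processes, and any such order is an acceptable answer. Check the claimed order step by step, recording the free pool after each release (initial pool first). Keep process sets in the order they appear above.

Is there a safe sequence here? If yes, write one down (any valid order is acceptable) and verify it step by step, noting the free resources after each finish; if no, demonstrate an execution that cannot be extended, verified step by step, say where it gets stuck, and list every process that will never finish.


SAFE, for example via the order bravo, golf, foxtrot, india, alpha.
Key observation: at india the run first touches a limit — (7, 3, 0) against (7, 4, 6), exact on a resource it actually requests.
Step-by-step check:
  pool = (1, 0, 3)
  bravo: need (0, 0, 2) fits (1, 0, 3); releases (1, 2, 1), pool now (2, 2, 4)
  golf: need (1, 1, 0) fits (2, 2, 4); releases (2, 1, 1), pool now (4, 3, 5)
  foxtrot: need (2, 0, 1) fits (4, 3, 5); releases (3, 1, 1), pool now (7, 4, 6)
  india: need (7, 3, 0) fits (7, 4, 6); releases (1, 1, 0), pool now (8, 5, 6)
  alpha: need (4, 4, 4) fits (8, 5, 6); releases (2, 1, 0), pool now (10, 6, 6)


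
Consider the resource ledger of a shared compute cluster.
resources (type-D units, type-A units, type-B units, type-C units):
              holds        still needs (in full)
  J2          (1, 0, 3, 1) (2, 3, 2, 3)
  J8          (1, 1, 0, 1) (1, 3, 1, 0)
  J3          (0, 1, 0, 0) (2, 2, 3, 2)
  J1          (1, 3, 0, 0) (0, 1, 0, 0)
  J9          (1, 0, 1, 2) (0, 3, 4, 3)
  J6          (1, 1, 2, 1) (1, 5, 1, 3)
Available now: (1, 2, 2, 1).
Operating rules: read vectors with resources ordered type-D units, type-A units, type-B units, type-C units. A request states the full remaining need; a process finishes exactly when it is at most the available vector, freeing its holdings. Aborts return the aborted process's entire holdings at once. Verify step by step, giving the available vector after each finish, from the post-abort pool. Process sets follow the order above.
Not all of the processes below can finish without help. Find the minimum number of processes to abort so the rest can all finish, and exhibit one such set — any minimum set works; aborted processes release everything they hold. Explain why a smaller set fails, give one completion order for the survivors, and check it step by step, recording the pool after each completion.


Abort J2.
Key observation: the deadlocked J3 becomes finishable only because J2 released (1, 0, 3, 1); it completes at step 1 below.
No smaller set exists: with zero aborts the deadlock remains.
One survivor order: J3, J8, J9, J1, J6. Verifying each step (post-abort pool first):
  pool = (2, 2, 5, 2)
  J3 needs (2, 2, 3, 2) <= (2, 2, 5, 2) -> finishes; pool += (0, 1, 0, 0) = (2, 3, 5, 2)
  J8 needs (1, 3, 1, 0) <= (2, 3, 5, 2) -> finishes; pool += (1, 1, 0, 1) = (3, 4, 5, 3)
  J9 needs (0, 3, 4, 3) <= (3, 4, 5, 3) -> finishes; pool += (1, 0, 1, 2) = (4, 4, 6, 5)
  J1 needs (0, 1, 0, 0) <= (4, 4, 6, 5) -> finishes; pool += (1, 3, 0, 0) = (5, 7, 6, 5)
  J6 needs (1, 5, 1, 3) <= (5, 7, 6, 5) -> finishes; pool += (1, 1, 2, 1) = (6, 8, 8, 6)


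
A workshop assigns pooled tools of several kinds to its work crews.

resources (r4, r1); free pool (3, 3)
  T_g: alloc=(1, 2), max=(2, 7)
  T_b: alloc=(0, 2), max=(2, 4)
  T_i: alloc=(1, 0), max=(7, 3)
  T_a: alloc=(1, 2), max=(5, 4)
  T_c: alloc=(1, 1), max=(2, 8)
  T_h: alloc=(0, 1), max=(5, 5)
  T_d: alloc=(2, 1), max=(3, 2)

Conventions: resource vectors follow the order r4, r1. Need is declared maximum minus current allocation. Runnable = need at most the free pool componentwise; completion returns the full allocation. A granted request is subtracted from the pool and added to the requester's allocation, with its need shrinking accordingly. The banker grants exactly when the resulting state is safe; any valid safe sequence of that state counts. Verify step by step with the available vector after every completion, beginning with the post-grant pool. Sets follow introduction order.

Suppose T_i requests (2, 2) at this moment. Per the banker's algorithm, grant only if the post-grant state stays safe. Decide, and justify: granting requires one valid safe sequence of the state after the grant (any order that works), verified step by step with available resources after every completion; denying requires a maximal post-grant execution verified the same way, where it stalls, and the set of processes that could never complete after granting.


DENY: after the grant no complete ordering would exist.
Key observation: after T_d, T_b the pool peaks at (3, 4), and each blocked process is short somewhere: T_g on r1; T_i on r4; T_a on r4; T_c on r1; T_h on r4.
On the post-grant state, T_d, T_b is a maximal run — nothing extends it. Walking it through:
  pool = (1, 1)
  T_d: need (1, 1) fits (1, 1); releases (2, 1), pool now (3, 2)
  T_b: need (2, 2) fits (3, 2); releases (0, 2), pool now (3, 4)
  T_g still needs (1, 5) but only (3, 4) is free — short on r1
  T_i still needs (4, 1) but only (3, 4) is free — short on r4
  T_a still needs (4, 2) but only (3, 4) is free — short on r4
  T_c still needs (1, 7) but only (3, 4) is free — short on r1
  T_h still needs (5, 4) but only (3, 4) is free — short on r4
Had the request been granted, T_g, T_i, T_a, T_c and T_h could never finish.


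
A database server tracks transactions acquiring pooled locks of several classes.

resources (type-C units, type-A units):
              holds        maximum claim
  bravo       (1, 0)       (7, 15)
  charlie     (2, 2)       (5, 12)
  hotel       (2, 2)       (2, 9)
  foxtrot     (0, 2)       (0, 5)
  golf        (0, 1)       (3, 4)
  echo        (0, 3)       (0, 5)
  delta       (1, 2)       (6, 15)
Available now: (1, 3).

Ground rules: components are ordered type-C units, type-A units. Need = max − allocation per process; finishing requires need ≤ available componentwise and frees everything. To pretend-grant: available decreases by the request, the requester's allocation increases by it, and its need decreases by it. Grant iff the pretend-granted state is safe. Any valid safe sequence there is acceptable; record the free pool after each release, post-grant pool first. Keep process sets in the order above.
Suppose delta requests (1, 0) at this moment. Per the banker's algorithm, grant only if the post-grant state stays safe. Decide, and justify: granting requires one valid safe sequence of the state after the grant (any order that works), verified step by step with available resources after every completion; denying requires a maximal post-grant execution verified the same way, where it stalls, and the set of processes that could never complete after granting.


DENY: after the grant no complete ordering would exist.
Key observation: no order helps: past echo, foxtrot, hotel, the free pool tops out at (2, 10), below what each blocked process needs in type-C units.
On the post-grant state, echo, foxtrot, hotel is a maximal run — nothing extends it. Verifying each step:
  pool = (0, 3)
  echo: need (0, 2) fits (0, 3); releases (0, 3), pool now (0, 6)
  foxtrot: need (0, 3) fits (0, 6); releases (0, 2), pool now (0, 8)
  hotel: need (0, 7) fits (0, 8); releases (2, 2), pool now (2, 10)
  blocked: bravo wants (6, 15), pool (2, 10) — not enough type-C units and type-A units
  blocked: charlie wants (3, 10), pool (2, 10) — not enough type-C units
  blocked: golf wants (3, 3), pool (2, 10) — not enough type-C units
  blocked: delta wants (4, 13), pool (2, 10) — not enough type-C units and type-A units
Post-grant, the permanently blocked set is bravo, charlie, golf and delta.


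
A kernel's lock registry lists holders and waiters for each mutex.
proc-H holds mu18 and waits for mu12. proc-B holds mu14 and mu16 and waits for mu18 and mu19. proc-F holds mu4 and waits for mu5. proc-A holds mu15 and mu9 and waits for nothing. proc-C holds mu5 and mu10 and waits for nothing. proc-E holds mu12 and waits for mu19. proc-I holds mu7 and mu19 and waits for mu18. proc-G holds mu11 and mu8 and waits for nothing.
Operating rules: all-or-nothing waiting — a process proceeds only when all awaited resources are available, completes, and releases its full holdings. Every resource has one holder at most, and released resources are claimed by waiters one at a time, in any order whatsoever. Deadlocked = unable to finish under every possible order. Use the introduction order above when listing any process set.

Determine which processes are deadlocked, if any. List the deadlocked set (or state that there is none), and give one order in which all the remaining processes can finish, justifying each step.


The deadlocked set is proc-H, proc-B, proc-E and proc-I.
Key observation: the knot is the closed ring of waits proc-H -> proc-E -> proc-I -> proc-H; proc-B waits into the deadlock from upstream.
A valid finishing order for the others: proc-G, proc-A, proc-C, proc-F.
Check, step by step:
  proc-G waits on nothing -> runs at once and releases mu11 and mu8
  proc-A waits on nothing -> runs at once and releases mu15 and mu9
  proc-C waits on nothing -> runs at once and releases mu5 and mu10
  run proc-F (all its waits — mu5 — are resolved); releases mu4


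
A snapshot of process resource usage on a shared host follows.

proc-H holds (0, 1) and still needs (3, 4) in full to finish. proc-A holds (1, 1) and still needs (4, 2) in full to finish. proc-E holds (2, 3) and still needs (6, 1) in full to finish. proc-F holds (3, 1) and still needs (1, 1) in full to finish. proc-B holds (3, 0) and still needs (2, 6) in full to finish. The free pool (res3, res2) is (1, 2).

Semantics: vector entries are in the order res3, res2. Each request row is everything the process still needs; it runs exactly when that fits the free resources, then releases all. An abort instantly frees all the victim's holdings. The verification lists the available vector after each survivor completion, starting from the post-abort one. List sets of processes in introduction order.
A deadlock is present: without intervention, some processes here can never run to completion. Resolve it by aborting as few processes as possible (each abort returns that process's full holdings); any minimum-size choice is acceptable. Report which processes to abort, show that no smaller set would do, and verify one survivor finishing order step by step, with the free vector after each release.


Abort proc-B.
Key observation: before aborting proc-B, proc-E was permanently blocked — no order could ever run it; afterwards it completes at step 2.
Why nothing smaller works: aborting no one leaves the state deadlocked as given.
Survivors finish in the order: proc-F, proc-E, proc-H, proc-A. Walking it through (pool after the aborts first):
  pool = (4, 2)
  proc-F needs (1, 1) <= (4, 2) -> finishes; pool += (3, 1) = (7, 3)
  proc-E needs (6, 1) <= (7, 3) -> finishes; pool += (2, 3) = (9, 6)
  proc-H needs (3, 4) <= (9, 6) -> finishes; pool += (0, 1) = (9, 7)
  proc-A needs (4, 2) <= (9, 7) -> finishes; pool += (1, 1) = (10, 8)


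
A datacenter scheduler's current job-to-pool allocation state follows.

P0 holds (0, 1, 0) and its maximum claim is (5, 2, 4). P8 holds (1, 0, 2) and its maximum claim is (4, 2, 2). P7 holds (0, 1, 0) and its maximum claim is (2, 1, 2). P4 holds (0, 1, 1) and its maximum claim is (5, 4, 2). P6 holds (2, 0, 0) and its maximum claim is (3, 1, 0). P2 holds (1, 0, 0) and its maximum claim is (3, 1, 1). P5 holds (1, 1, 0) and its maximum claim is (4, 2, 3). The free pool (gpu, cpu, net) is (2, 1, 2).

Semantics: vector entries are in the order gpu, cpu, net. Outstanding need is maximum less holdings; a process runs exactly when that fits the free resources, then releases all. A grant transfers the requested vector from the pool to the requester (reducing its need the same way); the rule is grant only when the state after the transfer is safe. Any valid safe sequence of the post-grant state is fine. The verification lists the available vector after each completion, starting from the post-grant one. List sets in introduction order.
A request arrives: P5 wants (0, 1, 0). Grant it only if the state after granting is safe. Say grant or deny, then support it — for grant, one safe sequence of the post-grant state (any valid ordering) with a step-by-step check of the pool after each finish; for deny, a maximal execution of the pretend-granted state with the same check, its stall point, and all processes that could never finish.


DENY. Granting would leave the state unsafe.
Key observation: after P7, P6, P2 the pool peaks at (5, 1, 2), and each blocked process is short somewhere: P0 on net; P8 on cpu; P4 on cpu; P5 on net.
Pretend the grant happened; the run P7, P6, P2 goes as far as possible. Step-by-step check:
  pool = (2, 0, 2)
  P7 needs (2, 0, 2) <= (2, 0, 2) -> finishes; pool += (0, 1, 0) = (2, 1, 2)
  P6 needs (1, 1, 0) <= (2, 1, 2) -> finishes; pool += (2, 0, 0) = (4, 1, 2)
  P2 needs (2, 1, 1) <= (4, 1, 2) -> finishes; pool += (1, 0, 0) = (5, 1, 2)
  blocked: P0 wants (5, 1, 4), pool (5, 1, 2) — not enough net
  blocked: P8 wants (3, 2, 0), pool (5, 1, 2) — not enough cpu
  blocked: P4 wants (5, 3, 1), pool (5, 1, 2) — not enough cpu
  blocked: P5 wants (3, 0, 3), pool (5, 1, 2) — not enough net
Post-grant, the permanently blocked set is P0, P8, P4 and P5.


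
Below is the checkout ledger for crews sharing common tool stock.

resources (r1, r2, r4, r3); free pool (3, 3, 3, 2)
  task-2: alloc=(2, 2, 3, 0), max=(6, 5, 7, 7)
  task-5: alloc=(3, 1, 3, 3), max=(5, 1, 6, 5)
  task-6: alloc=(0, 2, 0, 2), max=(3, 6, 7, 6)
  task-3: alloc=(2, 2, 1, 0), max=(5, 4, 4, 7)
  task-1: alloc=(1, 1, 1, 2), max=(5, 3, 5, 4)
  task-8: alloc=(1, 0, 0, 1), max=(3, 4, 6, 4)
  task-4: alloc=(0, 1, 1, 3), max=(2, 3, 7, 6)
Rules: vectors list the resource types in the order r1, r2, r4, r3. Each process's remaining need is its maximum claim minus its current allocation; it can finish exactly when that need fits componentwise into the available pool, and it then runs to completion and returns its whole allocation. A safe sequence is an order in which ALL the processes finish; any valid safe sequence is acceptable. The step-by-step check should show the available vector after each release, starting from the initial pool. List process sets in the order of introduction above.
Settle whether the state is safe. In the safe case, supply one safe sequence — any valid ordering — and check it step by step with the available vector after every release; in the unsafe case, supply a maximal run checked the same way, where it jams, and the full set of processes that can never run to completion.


SAFE. One safe sequence: task-5, task-1, task-3, task-8, task-2, task-4, task-6.
Key observation: the order's first zero-slack moment is task-5 ((2, 0, 3, 2) needed, (3, 3, 3, 2) free — a requested resource with nothing to spare).
Check, step by step:
  pool = (3, 3, 3, 2)
  run task-5 (needs (2, 0, 3, 2), free (3, 3, 3, 2)); after release of (3, 1, 3, 3) the pool is (6, 4, 6, 5)
  run task-1 (needs (4, 2, 4, 2), free (6, 4, 6, 5)); after release of (1, 1, 1, 2) the pool is (7, 5, 7, 7)
  run task-3 (needs (3, 2, 3, 7), free (7, 5, 7, 7)); after release of (2, 2, 1, 0) the pool is (9, 7, 8, 7)
  run task-8 (needs (2, 4, 6, 3), free (9, 7, 8, 7)); after release of (1, 0, 0, 1) the pool is (10, 7, 8, 8)
  run task-2 (needs (4, 3, 4, 7), free (10, 7, 8, 8)); after release of (2, 2, 3, 0) the pool is (12, 9, 11, 8)
  run task-4 (needs (2, 2, 6, 3), free (12, 9, 11, 8)); after release of (0, 1, 1, 3) the pool is (12, 10, 12, 11)
  run task-6 (needs (3, 4, 7, 4), free (12, 10, 12, 11)); after release of (0, 2, 0, 2) the pool is (12, 12, 12, 13)


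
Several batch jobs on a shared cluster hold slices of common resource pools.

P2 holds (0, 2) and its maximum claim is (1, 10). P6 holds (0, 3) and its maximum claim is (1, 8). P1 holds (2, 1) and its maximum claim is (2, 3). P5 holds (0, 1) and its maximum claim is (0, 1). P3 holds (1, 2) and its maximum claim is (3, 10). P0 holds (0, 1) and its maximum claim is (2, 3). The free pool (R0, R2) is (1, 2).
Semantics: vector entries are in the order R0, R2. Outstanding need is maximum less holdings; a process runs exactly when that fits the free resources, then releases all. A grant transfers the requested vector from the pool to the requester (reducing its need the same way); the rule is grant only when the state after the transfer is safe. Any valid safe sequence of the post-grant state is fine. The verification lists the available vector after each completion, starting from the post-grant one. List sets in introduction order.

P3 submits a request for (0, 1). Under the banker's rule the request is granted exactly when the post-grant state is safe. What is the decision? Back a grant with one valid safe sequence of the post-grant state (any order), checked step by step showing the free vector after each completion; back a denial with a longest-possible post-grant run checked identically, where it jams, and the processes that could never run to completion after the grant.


DENY. Granting would leave the state unsafe.
Key observation: R2 is the bottleneck — with P5, P1, P0 done the pool holds (3, 4), short of every remaining need.
Pretend the grant happened; the run P5, P1, P0 goes as far as possible. Verifying each step:
  pool = (1, 1)
  P5 needs (0, 0) <= (1, 1) -> finishes; pool += (0, 1) = (1, 2)
  P1 needs (0, 2) <= (1, 2) -> finishes; pool += (2, 1) = (3, 3)
  P0 needs (2, 2) <= (3, 3) -> finishes; pool += (0, 1) = (3, 4)
  P2 still needs (1, 8) but only (3, 4) is free — short on R2
  P6 still needs (1, 5) but only (3, 4) is free — short on R2
  P3 still needs (2, 7) but only (3, 4) is free — short on R2
Processes that could never finish after the grant: P2, P6 and P3.


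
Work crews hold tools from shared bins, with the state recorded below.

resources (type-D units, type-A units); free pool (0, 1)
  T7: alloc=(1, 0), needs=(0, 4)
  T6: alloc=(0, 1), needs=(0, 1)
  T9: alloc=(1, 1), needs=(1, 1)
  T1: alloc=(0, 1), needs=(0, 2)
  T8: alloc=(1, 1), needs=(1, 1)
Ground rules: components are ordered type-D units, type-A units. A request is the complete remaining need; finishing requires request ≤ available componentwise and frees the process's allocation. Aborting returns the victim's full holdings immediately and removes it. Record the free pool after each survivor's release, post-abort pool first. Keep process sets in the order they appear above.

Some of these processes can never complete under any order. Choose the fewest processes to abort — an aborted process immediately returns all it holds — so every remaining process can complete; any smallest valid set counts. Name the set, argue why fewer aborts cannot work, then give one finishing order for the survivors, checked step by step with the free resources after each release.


Minimum abort set: T8.
Key observation: no ordering could ever have run T9 before the abort of T8; with (1, 1) back in the pool it fits at step 3.
Minimality: the empty abort set fails — the state is deadlocked as it stands.
One survivor order: T1, T6, T9, T7. Step-by-step check (post-abort pool first):
  pool = (1, 2)
  T1: need (0, 2) fits (1, 2); releases (0, 1), pool now (1, 3)
  T6: need (0, 1) fits (1, 3); releases (0, 1), pool now (1, 4)
  T9: need (1, 1) fits (1, 4); releases (1, 1), pool now (2, 5)
  T7: need (0, 4) fits (2, 5); releases (1, 0), pool now (3, 5)


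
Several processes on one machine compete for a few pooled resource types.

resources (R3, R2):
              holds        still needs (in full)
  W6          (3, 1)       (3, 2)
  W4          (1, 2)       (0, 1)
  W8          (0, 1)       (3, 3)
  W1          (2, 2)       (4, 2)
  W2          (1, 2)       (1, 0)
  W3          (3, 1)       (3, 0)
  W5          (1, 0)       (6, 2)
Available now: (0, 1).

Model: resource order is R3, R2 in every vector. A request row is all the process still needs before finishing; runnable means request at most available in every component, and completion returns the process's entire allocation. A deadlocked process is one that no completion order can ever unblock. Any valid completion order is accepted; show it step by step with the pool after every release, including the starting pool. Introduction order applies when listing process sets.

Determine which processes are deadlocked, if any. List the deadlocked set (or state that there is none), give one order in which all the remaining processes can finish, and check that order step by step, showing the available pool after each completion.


Deadlocked set: W6, W8, W1, W3 and W5.
Key observation: the wall is R3: completing W4, W2 brings the pool only to (2, 5), and all the rest need more.
A valid finishing order for the others: W4, W2. Check, step by step:
  pool = (0, 1)
  W4: need (0, 1) fits (0, 1); releases (1, 2), pool now (1, 3)
  W2: need (1, 0) fits (1, 3); releases (1, 2), pool now (2, 5)
None of the blocked processes ever fits:
  W6 cannot run: need (3, 2) vs free (2, 5) (insufficient R3)
  W8 cannot run: need (3, 3) vs free (2, 5) (insufficient R3)
  W1 cannot run: need (4, 2) vs free (2, 5) (insufficient R3)
  W3 cannot run: need (3, 0) vs free (2, 5) (insufficient R3)
  W5 cannot run: need (6, 2) vs free (2, 5) (insufficient R3)


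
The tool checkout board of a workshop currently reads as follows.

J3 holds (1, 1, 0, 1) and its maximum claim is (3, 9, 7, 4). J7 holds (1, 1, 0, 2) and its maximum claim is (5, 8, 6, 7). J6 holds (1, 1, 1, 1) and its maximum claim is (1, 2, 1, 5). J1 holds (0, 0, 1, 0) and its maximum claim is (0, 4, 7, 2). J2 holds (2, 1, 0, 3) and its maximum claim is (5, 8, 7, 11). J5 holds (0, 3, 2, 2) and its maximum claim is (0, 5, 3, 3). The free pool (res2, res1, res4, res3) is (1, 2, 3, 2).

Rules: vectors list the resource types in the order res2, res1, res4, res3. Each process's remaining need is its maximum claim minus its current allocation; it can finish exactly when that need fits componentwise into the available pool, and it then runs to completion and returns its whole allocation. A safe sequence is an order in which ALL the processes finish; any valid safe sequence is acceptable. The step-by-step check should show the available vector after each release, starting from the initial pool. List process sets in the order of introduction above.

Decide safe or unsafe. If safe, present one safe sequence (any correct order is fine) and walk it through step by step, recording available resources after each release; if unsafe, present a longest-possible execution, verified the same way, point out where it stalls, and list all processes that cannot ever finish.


UNSAFE — no complete ordering exists.
Key observation: the pool after J5, J6, J1 is (2, 6, 7, 5); every surviving request exceeds it in res1, so progress ends there.
A maximal execution: J5, J6, J1 — then nothing else fits. Verifying each step:
  pool = (1, 2, 3, 2)
  J5: need (0, 2, 1, 1) fits (1, 2, 3, 2); releases (0, 3, 2, 2), pool now (1, 5, 5, 4)
  J6: need (0, 1, 0, 4) fits (1, 5, 5, 4); releases (1, 1, 1, 1), pool now (2, 6, 6, 5)
  J1: need (0, 4, 6, 2) fits (2, 6, 6, 5); releases (0, 0, 1, 0), pool now (2, 6, 7, 5)
  J3 cannot run: need (2, 8, 7, 3) vs free (2, 6, 7, 5) (insufficient res1)
  J7 cannot run: need (4, 7, 6, 5) vs free (2, 6, 7, 5) (insufficient res2 and res1)
  J2 cannot run: need (3, 7, 7, 8) vs free (2, 6, 7, 5) (insufficient res2, res1 and res3)
Never able to finish: J3, J7 and J2.


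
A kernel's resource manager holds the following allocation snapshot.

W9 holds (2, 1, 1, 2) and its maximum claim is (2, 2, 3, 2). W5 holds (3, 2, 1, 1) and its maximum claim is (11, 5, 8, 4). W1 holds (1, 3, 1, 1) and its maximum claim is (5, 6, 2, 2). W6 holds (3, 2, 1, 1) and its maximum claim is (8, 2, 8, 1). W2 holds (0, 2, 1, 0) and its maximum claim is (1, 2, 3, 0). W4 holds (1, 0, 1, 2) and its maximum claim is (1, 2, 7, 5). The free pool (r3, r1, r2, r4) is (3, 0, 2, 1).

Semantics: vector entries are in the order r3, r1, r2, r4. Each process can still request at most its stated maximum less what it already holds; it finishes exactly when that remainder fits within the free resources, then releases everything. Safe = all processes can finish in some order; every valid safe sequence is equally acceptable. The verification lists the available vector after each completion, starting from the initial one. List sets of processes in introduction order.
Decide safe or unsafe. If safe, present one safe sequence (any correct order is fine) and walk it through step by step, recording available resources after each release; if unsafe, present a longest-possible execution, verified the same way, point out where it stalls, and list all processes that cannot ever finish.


The state is UNSAFE.
Key observation: the pool after W2, W9, W1 is (6, 6, 5, 4); every surviving request exceeds it in r2, so progress ends there.
A maximal execution: W2, W9, W1 — then nothing else fits. Check, step by step:
  pool = (3, 0, 2, 1)
  run W2 (needs (1, 0, 2, 0), free (3, 0, 2, 1)); after release of (0, 2, 1, 0) the pool is (3, 2, 3, 1)
  run W9 (needs (0, 1, 2, 0), free (3, 2, 3, 1)); after release of (2, 1, 1, 2) the pool is (5, 3, 4, 3)
  run W1 (needs (4, 3, 1, 1), free (5, 3, 4, 3)); after release of (1, 3, 1, 1) the pool is (6, 6, 5, 4)
  blocked: W5 wants (8, 3, 7, 3), pool (6, 6, 5, 4) — not enough r3 and r2
  blocked: W6 wants (5, 0, 7, 0), pool (6, 6, 5, 4) — not enough r2
  blocked: W4 wants (0, 2, 6, 3), pool (6, 6, 5, 4) — not enough r2
Permanently blocked: W5, W6 and W4.


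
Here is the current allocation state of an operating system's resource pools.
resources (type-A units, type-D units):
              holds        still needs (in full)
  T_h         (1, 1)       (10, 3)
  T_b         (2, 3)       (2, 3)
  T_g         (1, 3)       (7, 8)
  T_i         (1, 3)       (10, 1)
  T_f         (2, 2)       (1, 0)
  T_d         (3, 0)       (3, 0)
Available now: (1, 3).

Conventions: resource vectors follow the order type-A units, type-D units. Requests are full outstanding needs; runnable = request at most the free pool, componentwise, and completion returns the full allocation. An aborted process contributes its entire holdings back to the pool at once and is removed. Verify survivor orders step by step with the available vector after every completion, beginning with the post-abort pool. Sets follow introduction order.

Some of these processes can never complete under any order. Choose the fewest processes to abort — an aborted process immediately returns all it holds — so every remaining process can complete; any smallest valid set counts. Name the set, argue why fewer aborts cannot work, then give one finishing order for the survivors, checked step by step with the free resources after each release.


The answer: abort T_i.
Key observation: the returned (1, 3) from T_i is what brings T_h — unrunnable before, under any order — into play at step 5.
Minimality: the empty abort set fails — the state is deadlocked as it stands.
One survivor order: T_b, T_f, T_d, T_g, T_h. Walking it through (post-abort pool first):
  pool = (2, 6)
  run T_b (needs (2, 3), free (2, 6)); after release of (2, 3) the pool is (4, 9)
  run T_f (needs (1, 0), free (4, 9)); after release of (2, 2) the pool is (6, 11)
  run T_d (needs (3, 0), free (6, 11)); after release of (3, 0) the pool is (9, 11)
  run T_g (needs (7, 8), free (9, 11)); after release of (1, 3) the pool is (10, 14)
  run T_h (needs (10, 3), free (10, 14)); after release of (1, 1) the pool is (11, 15)


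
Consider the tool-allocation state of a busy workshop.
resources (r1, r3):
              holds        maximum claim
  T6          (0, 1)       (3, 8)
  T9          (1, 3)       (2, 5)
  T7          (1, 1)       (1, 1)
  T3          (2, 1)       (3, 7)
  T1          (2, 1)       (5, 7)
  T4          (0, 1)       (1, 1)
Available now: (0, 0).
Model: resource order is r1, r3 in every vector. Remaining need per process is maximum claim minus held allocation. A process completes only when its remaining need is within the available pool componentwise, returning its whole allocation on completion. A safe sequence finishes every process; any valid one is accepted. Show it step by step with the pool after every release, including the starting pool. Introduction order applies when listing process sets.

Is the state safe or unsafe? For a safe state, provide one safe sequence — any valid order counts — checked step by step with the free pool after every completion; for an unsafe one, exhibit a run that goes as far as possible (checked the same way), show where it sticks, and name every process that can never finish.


The state is UNSAFE.
Key observation: T7, T4, T9 can finish, but then (2, 5) is all there is, and the blocked group's r3 demands exceed it.
Going as far as possible: T7, T4, T9; after that, nothing fits. Check, step by step:
  pool = (0, 0)
  run T7 (needs (0, 0), free (0, 0)); after release of (1, 1) the pool is (1, 1)
  run T4 (needs (1, 0), free (1, 1)); after release of (0, 1) the pool is (1, 2)
  run T9 (needs (1, 2), free (1, 2)); after release of (1, 3) the pool is (2, 5)
  T6 cannot run: need (3, 7) vs free (2, 5) (insufficient r1 and r3)
  T3 cannot run: need (1, 6) vs free (2, 5) (insufficient r3)
  T1 cannot run: need (3, 6) vs free (2, 5) (insufficient r1 and r3)
Permanently blocked: T6, T3 and T1.


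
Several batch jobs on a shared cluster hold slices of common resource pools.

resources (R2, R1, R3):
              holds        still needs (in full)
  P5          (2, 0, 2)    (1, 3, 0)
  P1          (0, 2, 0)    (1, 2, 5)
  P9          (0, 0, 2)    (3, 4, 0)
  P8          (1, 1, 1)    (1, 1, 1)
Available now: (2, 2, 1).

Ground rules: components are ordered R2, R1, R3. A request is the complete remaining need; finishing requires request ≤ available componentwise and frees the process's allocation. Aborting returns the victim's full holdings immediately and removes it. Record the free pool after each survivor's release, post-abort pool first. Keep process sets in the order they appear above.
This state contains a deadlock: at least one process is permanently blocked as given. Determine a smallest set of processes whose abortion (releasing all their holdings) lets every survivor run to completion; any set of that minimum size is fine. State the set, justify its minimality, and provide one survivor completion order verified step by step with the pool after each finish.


The answer: abort P9.
Key observation: P1 was stuck for good until P9 gave back (0, 0, 2); in the order shown it finishes at step 3.
Minimality: the empty abort set fails — the state is deadlocked as it stands.
The survivors complete as P8, P5, P1. Step-by-step check (starting from the post-abort pool):
  pool = (2, 2, 3)
  P8: need (1, 1, 1) fits (2, 2, 3); releases (1, 1, 1), pool now (3, 3, 4)
  P5: need (1, 3, 0) fits (3, 3, 4); releases (2, 0, 2), pool now (5, 3, 6)
  P1: need (1, 2, 5) fits (5, 3, 6); releases (0, 2, 0), pool now (5, 5, 6)


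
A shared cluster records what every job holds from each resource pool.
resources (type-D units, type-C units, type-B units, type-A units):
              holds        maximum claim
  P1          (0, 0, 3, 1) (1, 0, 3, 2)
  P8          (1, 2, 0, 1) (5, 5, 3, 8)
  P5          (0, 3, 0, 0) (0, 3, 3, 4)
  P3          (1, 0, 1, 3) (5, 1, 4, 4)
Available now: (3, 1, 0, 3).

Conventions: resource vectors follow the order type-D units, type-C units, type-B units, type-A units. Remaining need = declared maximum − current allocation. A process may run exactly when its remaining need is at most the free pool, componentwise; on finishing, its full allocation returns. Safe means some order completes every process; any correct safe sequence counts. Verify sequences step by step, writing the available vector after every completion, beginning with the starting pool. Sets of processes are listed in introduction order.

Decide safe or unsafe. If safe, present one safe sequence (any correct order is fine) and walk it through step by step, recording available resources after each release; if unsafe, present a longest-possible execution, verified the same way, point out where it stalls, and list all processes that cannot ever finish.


UNSAFE — no complete ordering exists.
Key observation: P1, P5 can finish, but then (3, 4, 3, 4) is all there is, and the blocked group's type-D units demands exceed it.
The run P1, P5 cannot be extended any further. Check, step by step:
  pool = (3, 1, 0, 3)
  run P1 (needs (1, 0, 0, 1), free (3, 1, 0, 3)); after release of (0, 0, 3, 1) the pool is (3, 1, 3, 4)
  run P5 (needs (0, 0, 3, 4), free (3, 1, 3, 4)); after release of (0, 3, 0, 0) the pool is (3, 4, 3, 4)
  P8 cannot run: need (4, 3, 3, 7) vs free (3, 4, 3, 4) (insufficient type-D units and type-A units)
  P3 cannot run: need (4, 1, 3, 1) vs free (3, 4, 3, 4) (insufficient type-D units)
Permanently blocked: P8 and P3.


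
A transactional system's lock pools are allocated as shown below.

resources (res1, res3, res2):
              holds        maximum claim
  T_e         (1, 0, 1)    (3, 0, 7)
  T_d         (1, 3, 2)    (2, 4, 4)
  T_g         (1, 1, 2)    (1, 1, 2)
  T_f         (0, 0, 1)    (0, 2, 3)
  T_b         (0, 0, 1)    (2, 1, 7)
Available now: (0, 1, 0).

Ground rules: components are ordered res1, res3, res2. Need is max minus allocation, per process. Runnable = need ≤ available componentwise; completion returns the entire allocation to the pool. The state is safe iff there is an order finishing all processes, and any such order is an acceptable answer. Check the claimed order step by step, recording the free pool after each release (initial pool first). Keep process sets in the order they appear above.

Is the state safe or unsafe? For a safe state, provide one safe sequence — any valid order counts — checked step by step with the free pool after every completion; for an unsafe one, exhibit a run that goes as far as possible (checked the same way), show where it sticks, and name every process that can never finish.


UNSAFE — no complete ordering exists.
Key observation: even finishing T_g, T_d, T_f leaves just (2, 5, 5) free — too little res2 for any of the remaining processes.
Going as far as possible: T_g, T_d, T_f; after that, nothing fits. Verifying each step:
  pool = (0, 1, 0)
  run T_g (needs (0, 0, 0), free (0, 1, 0)); after release of (1, 1, 2) the pool is (1, 2, 2)
  run T_d (needs (1, 1, 2), free (1, 2, 2)); after release of (1, 3, 2) the pool is (2, 5, 4)
  run T_f (needs (0, 2, 2), free (2, 5, 4)); after release of (0, 0, 1) the pool is (2, 5, 5)
  blocked: T_e wants (2, 0, 6), pool (2, 5, 5) — not enough res2
  blocked: T_b wants (2, 1, 6), pool (2, 5, 5) — not enough res2
Processes that can never finish: T_e and T_b.
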